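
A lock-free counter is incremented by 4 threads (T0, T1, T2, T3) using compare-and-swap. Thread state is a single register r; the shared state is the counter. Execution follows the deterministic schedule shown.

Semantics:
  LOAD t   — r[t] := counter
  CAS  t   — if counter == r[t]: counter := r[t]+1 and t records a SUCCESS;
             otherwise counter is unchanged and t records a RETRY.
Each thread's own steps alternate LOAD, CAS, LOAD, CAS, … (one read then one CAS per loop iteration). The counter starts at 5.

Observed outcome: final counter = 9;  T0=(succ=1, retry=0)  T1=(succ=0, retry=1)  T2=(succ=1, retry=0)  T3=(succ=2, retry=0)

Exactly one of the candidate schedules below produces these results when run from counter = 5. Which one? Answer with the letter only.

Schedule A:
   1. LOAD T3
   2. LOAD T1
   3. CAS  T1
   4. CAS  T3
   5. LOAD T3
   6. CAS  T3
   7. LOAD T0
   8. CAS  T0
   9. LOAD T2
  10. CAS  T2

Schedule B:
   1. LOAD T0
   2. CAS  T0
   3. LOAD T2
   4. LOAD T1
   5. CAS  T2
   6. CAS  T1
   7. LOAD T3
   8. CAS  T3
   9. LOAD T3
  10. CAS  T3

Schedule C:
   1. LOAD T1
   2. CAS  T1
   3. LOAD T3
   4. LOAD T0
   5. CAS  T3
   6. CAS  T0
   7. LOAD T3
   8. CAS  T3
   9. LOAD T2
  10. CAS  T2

B

Simulating candidate B:
1. LOAD T0 → mem=5 r[T0]=5 [LOAD]
2. CAS T0 → mem=6 r[T0]=5 [OK]
3. LOAD T2 → mem=6 r[T2]=6 [LOAD]
4. LOAD T1 → mem=6 r[T1]=6 [LOAD]
5. CAS T2 → mem=7 r[T2]=6 [OK]
6. CAS T1 → mem=7 r[T1]=6 [RETRY]
7. LOAD T3 → mem=7 r[T3]=7 [LOAD]
8. CAS T3 → mem=8 r[T3]=7 [OK]
9. LOAD T3 → mem=8 r[T3]=8 [LOAD]
10. CAS T3 → mem=9 r[T3]=8 [OK]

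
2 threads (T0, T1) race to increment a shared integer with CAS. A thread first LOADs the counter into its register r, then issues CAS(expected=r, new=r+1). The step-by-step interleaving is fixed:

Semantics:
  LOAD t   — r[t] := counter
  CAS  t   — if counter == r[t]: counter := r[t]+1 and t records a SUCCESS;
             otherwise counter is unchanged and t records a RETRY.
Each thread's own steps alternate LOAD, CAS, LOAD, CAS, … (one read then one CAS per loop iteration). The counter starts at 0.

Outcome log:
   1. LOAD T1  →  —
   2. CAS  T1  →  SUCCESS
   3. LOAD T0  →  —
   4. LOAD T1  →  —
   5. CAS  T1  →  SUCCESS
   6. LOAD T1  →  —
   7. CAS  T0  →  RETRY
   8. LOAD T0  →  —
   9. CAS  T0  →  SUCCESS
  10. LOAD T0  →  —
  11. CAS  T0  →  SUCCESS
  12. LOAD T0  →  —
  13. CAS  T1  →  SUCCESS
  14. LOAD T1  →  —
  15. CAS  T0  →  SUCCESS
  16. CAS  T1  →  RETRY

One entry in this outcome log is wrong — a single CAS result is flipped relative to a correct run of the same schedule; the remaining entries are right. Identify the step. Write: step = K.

step = 13

Reference trace:
1. LOAD T1 → mem=0 r[T1]=0 [LOAD]
2. CAS T1 → mem=1 r[T1]=0 [OK]
3. LOAD T0 → mem=1 r[T0]=1 [LOAD]
4. LOAD T1 → mem=1 r[T1]=1 [LOAD]
5. CAS T1 → mem=2 r[T1]=1 [OK]
6. LOAD T1 → mem=2 r[T1]=2 [LOAD]
7. CAS T0 → mem=2 r[T0]=1 [RETRY]
8. LOAD T0 → mem=2 r[T0]=2 [LOAD]
9. CAS T0 → mem=3 r[T0]=2 [OK]
10. LOAD T0 → mem=3 r[T0]=3 [LOAD]
11. CAS T0 → mem=4 r[T0]=3 [OK]
12. LOAD T0 → mem=4 r[T0]=4 [LOAD]
13. CAS T1 → mem=4 r[T1]=2 [RETRY]
14. LOAD T1 → mem=4 r[T1]=4 [LOAD]
15. CAS T0 → mem=5 r[T0]=4 [OK]
16. CAS T1 → mem=5 r[T1]=4 [RETRY]
Log disagrees first at step 13.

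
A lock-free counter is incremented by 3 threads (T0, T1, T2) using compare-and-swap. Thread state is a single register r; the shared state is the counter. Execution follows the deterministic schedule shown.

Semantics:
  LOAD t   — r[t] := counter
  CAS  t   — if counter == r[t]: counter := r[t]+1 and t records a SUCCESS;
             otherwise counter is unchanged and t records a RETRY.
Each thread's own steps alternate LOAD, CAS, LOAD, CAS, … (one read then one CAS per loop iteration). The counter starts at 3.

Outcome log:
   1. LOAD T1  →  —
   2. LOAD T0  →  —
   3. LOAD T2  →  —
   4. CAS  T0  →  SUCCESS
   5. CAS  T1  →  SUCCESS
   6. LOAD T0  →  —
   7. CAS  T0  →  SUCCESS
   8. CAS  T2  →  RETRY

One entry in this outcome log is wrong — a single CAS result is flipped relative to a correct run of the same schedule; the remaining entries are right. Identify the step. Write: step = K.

Reference trace:
#1 T1 reads 3
#2 T0 reads 3
#3 T2 reads 3
#4 T0 CAS(3→4) writes; counter now 4
#5 T1 CAS(3→4) fails; counter now 4
#6 T0 reads 4
#7 T0 CAS(4→5) writes; counter now 5
#8 T2 CAS(3→4) fails; counter now 5
Log disagrees first at step 5.

step = 5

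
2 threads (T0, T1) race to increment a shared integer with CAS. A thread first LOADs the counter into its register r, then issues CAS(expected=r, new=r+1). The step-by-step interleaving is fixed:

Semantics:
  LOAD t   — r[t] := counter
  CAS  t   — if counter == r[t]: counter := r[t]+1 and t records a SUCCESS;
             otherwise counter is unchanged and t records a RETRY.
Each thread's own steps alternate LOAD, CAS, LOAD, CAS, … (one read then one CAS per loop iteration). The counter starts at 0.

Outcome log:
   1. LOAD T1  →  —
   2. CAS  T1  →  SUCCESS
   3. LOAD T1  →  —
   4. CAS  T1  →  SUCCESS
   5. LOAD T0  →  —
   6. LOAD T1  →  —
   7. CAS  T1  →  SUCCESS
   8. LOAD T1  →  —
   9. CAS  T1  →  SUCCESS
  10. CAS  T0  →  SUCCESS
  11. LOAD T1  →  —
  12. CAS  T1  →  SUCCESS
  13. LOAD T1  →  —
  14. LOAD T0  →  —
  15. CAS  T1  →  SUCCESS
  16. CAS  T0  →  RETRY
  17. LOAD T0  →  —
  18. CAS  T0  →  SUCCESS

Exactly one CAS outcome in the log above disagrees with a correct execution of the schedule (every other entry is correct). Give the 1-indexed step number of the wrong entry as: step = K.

Correct run:
1. LOAD T1 → mem=0 r[T1]=0 [LOAD]
2. CAS T1 → mem=1 r[T1]=0 [OK]
3. LOAD T1 → mem=1 r[T1]=1 [LOAD]
4. CAS T1 → mem=2 r[T1]=1 [OK]
5. LOAD T0 → mem=2 r[T0]=2 [LOAD]
6. LOAD T1 → mem=2 r[T1]=2 [LOAD]
7. CAS T1 → mem=3 r[T1]=2 [OK]
8. LOAD T1 → mem=3 r[T1]=3 [LOAD]
9. CAS T1 → mem=4 r[T1]=3 [OK]
10. CAS T0 → mem=4 r[T0]=2 [RETRY]
11. LOAD T1 → mem=4 r[T1]=4 [LOAD]
12. CAS T1 → mem=5 r[T1]=4 [OK]
13. LOAD T1 → mem=5 r[T1]=5 [LOAD]
14. LOAD T0 → mem=5 r[T0]=5 [LOAD]
15. CAS T1 → mem=6 r[T1]=5 [OK]
16. CAS T0 → mem=6 r[T0]=5 [RETRY]
17. LOAD T0 → mem=6 r[T0]=6 [LOAD]
18. CAS T0 → mem=7 r[T0]=6 [OK]
Log disagrees first at step 10.

step = 10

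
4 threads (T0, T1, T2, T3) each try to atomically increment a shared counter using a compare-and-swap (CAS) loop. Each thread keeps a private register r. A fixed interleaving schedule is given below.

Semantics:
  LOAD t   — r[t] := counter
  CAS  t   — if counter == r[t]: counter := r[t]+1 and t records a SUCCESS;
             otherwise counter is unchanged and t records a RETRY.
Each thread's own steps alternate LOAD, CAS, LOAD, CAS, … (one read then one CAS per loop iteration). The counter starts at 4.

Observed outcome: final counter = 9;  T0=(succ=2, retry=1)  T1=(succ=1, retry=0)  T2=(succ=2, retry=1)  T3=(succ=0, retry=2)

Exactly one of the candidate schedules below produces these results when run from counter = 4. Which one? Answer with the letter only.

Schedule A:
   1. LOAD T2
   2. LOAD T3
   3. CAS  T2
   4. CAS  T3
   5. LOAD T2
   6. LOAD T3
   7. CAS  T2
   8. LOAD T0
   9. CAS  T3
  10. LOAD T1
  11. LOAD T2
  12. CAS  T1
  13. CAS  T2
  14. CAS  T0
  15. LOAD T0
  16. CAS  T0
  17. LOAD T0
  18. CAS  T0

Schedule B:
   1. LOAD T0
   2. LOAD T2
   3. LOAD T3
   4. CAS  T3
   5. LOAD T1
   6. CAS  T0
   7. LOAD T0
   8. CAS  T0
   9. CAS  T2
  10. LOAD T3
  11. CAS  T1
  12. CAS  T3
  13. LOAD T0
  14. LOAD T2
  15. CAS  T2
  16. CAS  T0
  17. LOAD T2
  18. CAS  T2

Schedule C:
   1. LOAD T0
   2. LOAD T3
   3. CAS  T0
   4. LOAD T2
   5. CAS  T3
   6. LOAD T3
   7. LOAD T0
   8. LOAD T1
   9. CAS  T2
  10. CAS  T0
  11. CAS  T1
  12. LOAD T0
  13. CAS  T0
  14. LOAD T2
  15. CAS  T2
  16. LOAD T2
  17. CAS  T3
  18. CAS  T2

Tracing schedule A:
1. LOAD T2 → mem=4 r[T2]=4 [LOAD]
2. LOAD T3 → mem=4 r[T3]=4 [LOAD]
3. CAS T2 → mem=5 r[T2]=4 [OK]
4. CAS T3 → mem=5 r[T3]=4 [RETRY]
5. LOAD T2 → mem=5 r[T2]=5 [LOAD]
6. LOAD T3 → mem=5 r[T3]=5 [LOAD]
7. CAS T2 → mem=6 r[T2]=5 [OK]
8. LOAD T0 → mem=6 r[T0]=6 [LOAD]
9. CAS T3 → mem=6 r[T3]=5 [RETRY]
10. LOAD T1 → mem=6 r[T1]=6 [LOAD]
11. LOAD T2 → mem=6 r[T2]=6 [LOAD]
12. CAS T1 → mem=7 r[T1]=6 [OK]
13. CAS T2 → mem=7 r[T2]=6 [RETRY]
14. CAS T0 → mem=7 r[T0]=6 [RETRY]
15. LOAD T0 → mem=7 r[T0]=7 [LOAD]
16. CAS T0 → mem=8 r[T0]=7 [OK]
17. LOAD T0 → mem=8 r[T0]=8 [LOAD]
18. CAS T0 → mem=9 r[T0]=8 [OK]

A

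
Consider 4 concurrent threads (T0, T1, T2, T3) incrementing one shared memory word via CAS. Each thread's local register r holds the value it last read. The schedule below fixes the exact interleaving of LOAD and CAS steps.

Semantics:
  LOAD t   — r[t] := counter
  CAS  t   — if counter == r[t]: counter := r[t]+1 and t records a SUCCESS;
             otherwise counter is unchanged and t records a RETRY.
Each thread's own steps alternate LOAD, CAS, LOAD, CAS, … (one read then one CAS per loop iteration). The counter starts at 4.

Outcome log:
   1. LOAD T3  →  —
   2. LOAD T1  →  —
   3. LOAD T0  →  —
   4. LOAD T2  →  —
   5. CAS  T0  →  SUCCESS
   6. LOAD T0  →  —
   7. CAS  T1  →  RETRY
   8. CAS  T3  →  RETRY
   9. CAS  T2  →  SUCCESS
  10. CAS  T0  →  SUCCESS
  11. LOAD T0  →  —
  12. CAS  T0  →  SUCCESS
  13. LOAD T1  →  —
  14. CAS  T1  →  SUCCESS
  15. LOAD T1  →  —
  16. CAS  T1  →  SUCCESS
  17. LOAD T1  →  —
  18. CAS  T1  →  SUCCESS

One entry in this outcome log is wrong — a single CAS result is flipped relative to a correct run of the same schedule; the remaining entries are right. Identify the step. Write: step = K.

Correct run:
1. LOAD T3 → mem=4 r[T3]=4 [LOAD]
2. LOAD T1 → mem=4 r[T1]=4 [LOAD]
3. LOAD T0 → mem=4 r[T0]=4 [LOAD]
4. LOAD T2 → mem=4 r[T2]=4 [LOAD]
5. CAS T0 → mem=5 r[T0]=4 [OK]
6. LOAD T0 → mem=5 r[T0]=5 [LOAD]
7. CAS T1 → mem=5 r[T1]=4 [RETRY]
8. CAS T3 → mem=5 r[T3]=4 [RETRY]
9. CAS T2 → mem=5 r[T2]=4 [RETRY]
10. CAS T0 → mem=6 r[T0]=5 [OK]
11. LOAD T0 → mem=6 r[T0]=6 [LOAD]
12. CAS T0 → mem=7 r[T0]=6 [OK]
13. LOAD T1 → mem=7 r[T1]=7 [LOAD]
14. CAS T1 → mem=8 r[T1]=7 [OK]
15. LOAD T1 → mem=8 r[T1]=8 [LOAD]
16. CAS T1 → mem=9 r[T1]=8 [OK]
17. LOAD T1 → mem=9 r[T1]=9 [LOAD]
18. CAS T1 → mem=10 r[T1]=9 [OK]
Flip is step 9.

step = 9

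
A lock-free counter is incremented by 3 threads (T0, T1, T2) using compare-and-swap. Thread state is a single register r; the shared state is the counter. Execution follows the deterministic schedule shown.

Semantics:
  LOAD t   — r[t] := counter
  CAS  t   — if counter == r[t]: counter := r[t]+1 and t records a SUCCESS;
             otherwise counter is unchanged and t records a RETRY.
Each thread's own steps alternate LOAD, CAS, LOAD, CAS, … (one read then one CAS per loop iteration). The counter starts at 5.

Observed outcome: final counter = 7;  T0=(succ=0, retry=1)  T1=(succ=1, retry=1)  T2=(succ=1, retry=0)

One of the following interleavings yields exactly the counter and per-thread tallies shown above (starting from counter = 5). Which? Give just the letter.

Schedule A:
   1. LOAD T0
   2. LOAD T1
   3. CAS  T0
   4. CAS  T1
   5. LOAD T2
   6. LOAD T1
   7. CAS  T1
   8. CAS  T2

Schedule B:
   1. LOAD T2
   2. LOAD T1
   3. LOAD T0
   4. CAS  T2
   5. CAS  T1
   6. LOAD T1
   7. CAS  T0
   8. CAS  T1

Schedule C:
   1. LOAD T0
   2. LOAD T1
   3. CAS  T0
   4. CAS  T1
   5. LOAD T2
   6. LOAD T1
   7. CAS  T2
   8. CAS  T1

B

Tracing schedule B:
   1) LOAD T2:  M=5  r_T2=5
   2) LOAD T1:  M=5  r_T1=5
   3) LOAD T0:  M=5  r_T0=5
   4) CAS  T2:  M=6  r_T2=5 ✓
   5) CAS  T1:  M=6  r_T1=5 ✗
   6) LOAD T1:  M=6  r_T1=6
   7) CAS  T0:  M=6  r_T0=5 ✗
   8) CAS  T1:  M=7  r_T1=6 ✓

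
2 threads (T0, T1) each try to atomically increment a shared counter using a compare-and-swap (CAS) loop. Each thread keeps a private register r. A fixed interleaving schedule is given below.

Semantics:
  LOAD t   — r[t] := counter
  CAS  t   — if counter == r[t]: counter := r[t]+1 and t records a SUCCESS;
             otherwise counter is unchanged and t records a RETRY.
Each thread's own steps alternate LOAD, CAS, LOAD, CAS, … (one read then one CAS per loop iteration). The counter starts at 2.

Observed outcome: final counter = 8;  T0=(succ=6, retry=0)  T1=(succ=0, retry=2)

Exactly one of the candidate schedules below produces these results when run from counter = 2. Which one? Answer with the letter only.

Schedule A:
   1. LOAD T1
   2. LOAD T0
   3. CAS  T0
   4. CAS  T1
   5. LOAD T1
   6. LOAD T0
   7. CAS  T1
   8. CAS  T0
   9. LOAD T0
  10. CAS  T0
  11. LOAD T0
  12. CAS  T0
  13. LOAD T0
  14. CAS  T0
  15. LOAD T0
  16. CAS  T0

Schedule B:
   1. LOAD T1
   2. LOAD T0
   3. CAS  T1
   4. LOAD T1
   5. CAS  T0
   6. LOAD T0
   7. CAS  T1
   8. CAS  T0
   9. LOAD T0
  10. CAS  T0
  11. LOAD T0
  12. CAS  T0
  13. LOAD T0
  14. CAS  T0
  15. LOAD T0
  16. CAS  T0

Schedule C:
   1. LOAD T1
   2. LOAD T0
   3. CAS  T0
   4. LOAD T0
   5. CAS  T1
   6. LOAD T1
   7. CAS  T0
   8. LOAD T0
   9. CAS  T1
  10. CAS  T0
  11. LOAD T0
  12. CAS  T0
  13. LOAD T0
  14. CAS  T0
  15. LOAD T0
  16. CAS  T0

C

Tracing schedule C:
1. LOAD T1 → mem=2 r[T1]=2 [LOAD]
2. LOAD T0 → mem=2 r[T0]=2 [LOAD]
3. CAS T0 → mem=3 r[T0]=2 [OK]
4. LOAD T0 → mem=3 r[T0]=3 [LOAD]
5. CAS T1 → mem=3 r[T1]=2 [RETRY]
6. LOAD T1 → mem=3 r[T1]=3 [LOAD]
7. CAS T0 → mem=4 r[T0]=3 [OK]
8. LOAD T0 → mem=4 r[T0]=4 [LOAD]
9. CAS T1 → mem=4 r[T1]=3 [RETRY]
10. CAS T0 → mem=5 r[T0]=4 [OK]
11. LOAD T0 → mem=5 r[T0]=5 [LOAD]
12. CAS T0 → mem=6 r[T0]=5 [OK]
13. LOAD T0 → mem=6 r[T0]=6 [LOAD]
14. CAS T0 → mem=7 r[T0]=6 [OK]
15. LOAD T0 → mem=7 r[T0]=7 [LOAD]
16. CAS T0 → mem=8 r[T0]=7 [OK]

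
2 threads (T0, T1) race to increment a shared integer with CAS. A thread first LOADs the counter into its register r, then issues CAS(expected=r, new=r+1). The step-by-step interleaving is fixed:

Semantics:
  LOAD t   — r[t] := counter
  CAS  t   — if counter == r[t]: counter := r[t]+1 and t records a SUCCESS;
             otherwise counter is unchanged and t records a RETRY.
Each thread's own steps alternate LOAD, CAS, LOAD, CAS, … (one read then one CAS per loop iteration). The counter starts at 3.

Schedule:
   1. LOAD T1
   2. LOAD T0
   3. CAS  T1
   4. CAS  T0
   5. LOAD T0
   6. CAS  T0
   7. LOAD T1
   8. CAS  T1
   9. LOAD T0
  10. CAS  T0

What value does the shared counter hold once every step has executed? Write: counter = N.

#1 T1 reads 3
#2 T0 reads 3
#3 T1 CAS(3→4) writes; counter now 4
#4 T0 CAS(3→4) fails; counter now 4
#5 T0 reads 4
#6 T0 CAS(4→5) writes; counter now 5
#7 T1 reads 5
#8 T1 CAS(5→6) writes; counter now 6
#9 T0 reads 6
#10 T0 CAS(6→7) writes; counter now 7

counter = 7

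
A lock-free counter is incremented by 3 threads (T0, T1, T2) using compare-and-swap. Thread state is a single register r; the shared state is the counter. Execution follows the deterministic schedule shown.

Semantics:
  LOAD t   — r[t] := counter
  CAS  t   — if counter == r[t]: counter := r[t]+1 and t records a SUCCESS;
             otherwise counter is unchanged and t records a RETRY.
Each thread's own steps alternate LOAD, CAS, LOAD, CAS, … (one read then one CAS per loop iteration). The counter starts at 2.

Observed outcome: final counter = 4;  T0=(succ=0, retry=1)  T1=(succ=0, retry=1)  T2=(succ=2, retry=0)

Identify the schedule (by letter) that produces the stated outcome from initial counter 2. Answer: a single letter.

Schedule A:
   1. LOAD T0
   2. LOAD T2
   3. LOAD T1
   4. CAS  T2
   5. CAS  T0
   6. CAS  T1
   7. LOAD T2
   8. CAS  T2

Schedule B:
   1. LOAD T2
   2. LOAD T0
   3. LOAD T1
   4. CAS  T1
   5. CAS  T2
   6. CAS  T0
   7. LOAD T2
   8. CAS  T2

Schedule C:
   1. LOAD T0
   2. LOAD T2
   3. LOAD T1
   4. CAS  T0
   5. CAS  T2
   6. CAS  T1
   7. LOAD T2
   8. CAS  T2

A

Run A:
[1] T0.load  rd  (counter 2, T0.r 2)
[2] T2.load  rd  (counter 2, T2.r 2)
[3] T1.load  rd  (counter 2, T1.r 2)
[4] T2.cas  hit  (counter 3, T2.r 2)
[5] T0.cas  miss  (counter 3, T0.r 2)
[6] T1.cas  miss  (counter 3, T1.r 2)
[7] T2.load  rd  (counter 3, T2.r 3)
[8] T2.cas  hit  (counter 4, T2.r 3)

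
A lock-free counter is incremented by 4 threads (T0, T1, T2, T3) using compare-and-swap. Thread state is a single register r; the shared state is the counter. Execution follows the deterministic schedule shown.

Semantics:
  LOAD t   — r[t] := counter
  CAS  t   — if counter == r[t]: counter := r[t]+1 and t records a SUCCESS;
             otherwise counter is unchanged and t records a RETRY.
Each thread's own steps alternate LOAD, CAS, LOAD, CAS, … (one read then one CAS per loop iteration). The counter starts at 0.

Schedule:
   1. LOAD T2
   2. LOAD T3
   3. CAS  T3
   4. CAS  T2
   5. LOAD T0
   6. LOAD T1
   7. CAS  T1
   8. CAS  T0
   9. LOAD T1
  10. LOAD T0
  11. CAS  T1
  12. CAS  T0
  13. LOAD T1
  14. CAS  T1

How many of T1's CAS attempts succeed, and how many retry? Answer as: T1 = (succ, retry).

T1 = (3, 0)

   1) LOAD T2:  M=0  r_T2=0
   2) LOAD T3:  M=0  r_T3=0
   3) CAS  T3:  M=1  r_T3=0 ✓
   4) CAS  T2:  M=1  r_T2=0 ✗
   5) LOAD T0:  M=1  r_T0=1
   6) LOAD T1:  M=1  r_T1=1
   7) CAS  T1:  M=2  r_T1=1 ✓
   8) CAS  T0:  M=2  r_T0=1 ✗
   9) LOAD T1:  M=2  r_T1=2
  10) LOAD T0:  M=2  r_T0=2
  11) CAS  T1:  M=3  r_T1=2 ✓
  12) CAS  T0:  M=3  r_T0=2 ✗
  13) LOAD T1:  M=3  r_T1=3
  14) CAS  T1:  M=4  r_T1=3 ✓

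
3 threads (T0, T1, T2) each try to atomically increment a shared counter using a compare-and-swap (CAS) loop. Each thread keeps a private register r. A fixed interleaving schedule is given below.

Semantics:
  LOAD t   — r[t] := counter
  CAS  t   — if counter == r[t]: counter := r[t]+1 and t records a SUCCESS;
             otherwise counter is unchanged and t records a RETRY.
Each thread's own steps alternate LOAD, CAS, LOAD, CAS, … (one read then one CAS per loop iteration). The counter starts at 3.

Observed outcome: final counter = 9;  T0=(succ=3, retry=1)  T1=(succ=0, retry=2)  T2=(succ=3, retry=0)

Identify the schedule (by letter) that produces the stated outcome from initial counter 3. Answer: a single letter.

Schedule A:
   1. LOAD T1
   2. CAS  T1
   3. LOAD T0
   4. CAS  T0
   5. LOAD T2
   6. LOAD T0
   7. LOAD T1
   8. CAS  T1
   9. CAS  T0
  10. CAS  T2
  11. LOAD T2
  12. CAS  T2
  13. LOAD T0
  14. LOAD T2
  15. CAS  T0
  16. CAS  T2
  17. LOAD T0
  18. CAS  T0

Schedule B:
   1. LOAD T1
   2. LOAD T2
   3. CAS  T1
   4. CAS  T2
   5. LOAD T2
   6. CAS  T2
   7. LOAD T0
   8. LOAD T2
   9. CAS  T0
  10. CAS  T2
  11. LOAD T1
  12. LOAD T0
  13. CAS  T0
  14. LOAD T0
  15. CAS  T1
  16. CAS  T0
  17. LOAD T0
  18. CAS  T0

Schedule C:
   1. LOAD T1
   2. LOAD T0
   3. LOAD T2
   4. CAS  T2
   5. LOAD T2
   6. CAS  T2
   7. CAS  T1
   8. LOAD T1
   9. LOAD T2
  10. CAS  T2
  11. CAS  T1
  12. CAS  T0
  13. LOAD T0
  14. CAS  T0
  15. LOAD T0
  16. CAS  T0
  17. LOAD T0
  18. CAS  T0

C

Tracing schedule C:
   1) LOAD T1:  M=3  r_T1=3
   2) LOAD T0:  M=3  r_T0=3
   3) LOAD T2:  M=3  r_T2=3
   4) CAS  T2:  M=4  r_T2=3 ✓
   5) LOAD T2:  M=4  r_T2=4
   6) CAS  T2:  M=5  r_T2=4 ✓
   7) CAS  T1:  M=5  r_T1=3 ✗
   8) LOAD T1:  M=5  r_T1=5
   9) LOAD T2:  M=5  r_T2=5
  10) CAS  T2:  M=6  r_T2=5 ✓
  11) CAS  T1:  M=6  r_T1=5 ✗
  12) CAS  T0:  M=6  r_T0=3 ✗
  13) LOAD T0:  M=6  r_T0=6
  14) CAS  T0:  M=7  r_T0=6 ✓
  15) LOAD T0:  M=7  r_T0=7
  16) CAS  T0:  M=8  r_T0=7 ✓
  17) LOAD T0:  M=8  r_T0=8
  18) CAS  T0:  M=9  r_T0=8 ✓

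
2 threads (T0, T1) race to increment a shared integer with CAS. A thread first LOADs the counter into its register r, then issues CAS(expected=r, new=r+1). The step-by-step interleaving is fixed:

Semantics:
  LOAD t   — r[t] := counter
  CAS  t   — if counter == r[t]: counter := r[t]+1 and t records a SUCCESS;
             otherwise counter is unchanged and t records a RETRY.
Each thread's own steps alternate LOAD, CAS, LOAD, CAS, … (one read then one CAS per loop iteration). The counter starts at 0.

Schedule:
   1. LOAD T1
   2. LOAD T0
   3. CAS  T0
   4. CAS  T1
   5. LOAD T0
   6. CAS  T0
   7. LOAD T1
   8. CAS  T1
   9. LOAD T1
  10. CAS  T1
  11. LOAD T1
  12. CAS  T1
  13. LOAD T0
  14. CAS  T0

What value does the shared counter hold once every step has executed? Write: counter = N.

   1) LOAD T1:  M=0  r_T1=0
   2) LOAD T0:  M=0  r_T0=0
   3) CAS  T0:  M=1  r_T0=0 ✓
   4) CAS  T1:  M=1  r_T1=0 ✗
   5) LOAD T0:  M=1  r_T0=1
   6) CAS  T0:  M=2  r_T0=1 ✓
   7) LOAD T1:  M=2  r_T1=2
   8) CAS  T1:  M=3  r_T1=2 ✓
   9) LOAD T1:  M=3  r_T1=3
  10) CAS  T1:  M=4  r_T1=3 ✓
  11) LOAD T1:  M=4  r_T1=4
  12) CAS  T1:  M=5  r_T1=4 ✓
  13) LOAD T0:  M=5  r_T0=5
  14) CAS  T0:  M=6  r_T0=5 ✓

counter = 6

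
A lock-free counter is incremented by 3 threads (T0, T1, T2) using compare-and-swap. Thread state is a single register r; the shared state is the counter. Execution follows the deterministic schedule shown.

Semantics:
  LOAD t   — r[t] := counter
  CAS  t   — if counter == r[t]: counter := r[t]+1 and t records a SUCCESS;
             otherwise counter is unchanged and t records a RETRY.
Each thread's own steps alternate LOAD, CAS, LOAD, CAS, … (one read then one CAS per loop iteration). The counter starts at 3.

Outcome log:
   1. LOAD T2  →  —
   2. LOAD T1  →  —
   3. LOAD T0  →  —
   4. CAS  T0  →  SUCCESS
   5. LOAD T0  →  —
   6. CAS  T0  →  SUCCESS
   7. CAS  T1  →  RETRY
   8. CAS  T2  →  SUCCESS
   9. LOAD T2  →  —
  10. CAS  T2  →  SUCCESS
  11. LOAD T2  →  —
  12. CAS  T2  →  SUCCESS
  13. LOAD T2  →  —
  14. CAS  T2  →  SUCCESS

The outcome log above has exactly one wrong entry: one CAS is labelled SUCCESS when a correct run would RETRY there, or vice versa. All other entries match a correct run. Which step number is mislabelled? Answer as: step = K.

step = 8

Re-executing:
   1) LOAD T2:  M=3  r_T2=3
   2) LOAD T1:  M=3  r_T1=3
   3) LOAD T0:  M=3  r_T0=3
   4) CAS  T0:  M=4  r_T0=3 ✓
   5) LOAD T0:  M=4  r_T0=4
   6) CAS  T0:  M=5  r_T0=4 ✓
   7) CAS  T1:  M=5  r_T1=3 ✗
   8) CAS  T2:  M=5  r_T2=3 ✗
   9) LOAD T2:  M=5  r_T2=5
  10) CAS  T2:  M=6  r_T2=5 ✓
  11) LOAD T2:  M=6  r_T2=6
  12) CAS  T2:  M=7  r_T2=6 ✓
  13) LOAD T2:  M=7  r_T2=7
  14) CAS  T2:  M=8  r_T2=7 ✓
Flip is step 8.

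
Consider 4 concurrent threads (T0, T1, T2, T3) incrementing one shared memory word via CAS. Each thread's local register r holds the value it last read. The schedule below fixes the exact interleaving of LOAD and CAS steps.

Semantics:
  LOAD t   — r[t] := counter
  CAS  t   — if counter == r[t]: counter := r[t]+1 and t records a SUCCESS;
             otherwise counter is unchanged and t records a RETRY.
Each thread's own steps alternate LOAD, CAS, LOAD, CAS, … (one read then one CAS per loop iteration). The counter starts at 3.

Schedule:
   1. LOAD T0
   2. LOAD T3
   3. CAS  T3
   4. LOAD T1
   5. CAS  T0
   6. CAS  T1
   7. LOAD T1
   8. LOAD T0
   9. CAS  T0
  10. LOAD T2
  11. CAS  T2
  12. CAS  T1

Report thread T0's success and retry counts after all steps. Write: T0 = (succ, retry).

T0 LOAD — after: cnt=3, r=3 — load
T3 LOAD — after: cnt=3, r=3 — load
T3 CAS — after: cnt=4, r=3 — ok
T1 LOAD — after: cnt=4, r=4 — load
T0 CAS — after: cnt=4, r=3 — retry
T1 CAS — after: cnt=5, r=4 — ok
T1 LOAD — after: cnt=5, r=5 — load
T0 LOAD — after: cnt=5, r=5 — load
T0 CAS — after: cnt=6, r=5 — ok
T2 LOAD — after: cnt=6, r=6 — load
T2 CAS — after: cnt=7, r=6 — ok
T1 CAS — after: cnt=7, r=5 — retry

T0 = (1, 1)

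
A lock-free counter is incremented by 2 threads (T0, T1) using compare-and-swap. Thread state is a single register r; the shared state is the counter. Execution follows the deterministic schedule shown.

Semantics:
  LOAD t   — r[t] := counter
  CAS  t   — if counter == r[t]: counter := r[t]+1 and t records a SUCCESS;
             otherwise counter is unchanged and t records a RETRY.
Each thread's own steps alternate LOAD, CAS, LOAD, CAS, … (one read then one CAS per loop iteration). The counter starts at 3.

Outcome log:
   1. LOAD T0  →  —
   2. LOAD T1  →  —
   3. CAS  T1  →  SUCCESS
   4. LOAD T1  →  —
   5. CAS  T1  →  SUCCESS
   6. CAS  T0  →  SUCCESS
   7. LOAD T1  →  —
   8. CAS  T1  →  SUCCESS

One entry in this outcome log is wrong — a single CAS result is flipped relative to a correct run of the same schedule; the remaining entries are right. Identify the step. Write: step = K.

step = 6

Re-executing:
#1 T0 reads 3
#2 T1 reads 3
#3 T1 CAS(3→4) writes; counter now 4
#4 T1 reads 4
#5 T1 CAS(4→5) writes; counter now 5
#6 T0 CAS(3→4) fails; counter now 5
#7 T1 reads 5
#8 T1 CAS(5→6) writes; counter now 6
Flip is step 6.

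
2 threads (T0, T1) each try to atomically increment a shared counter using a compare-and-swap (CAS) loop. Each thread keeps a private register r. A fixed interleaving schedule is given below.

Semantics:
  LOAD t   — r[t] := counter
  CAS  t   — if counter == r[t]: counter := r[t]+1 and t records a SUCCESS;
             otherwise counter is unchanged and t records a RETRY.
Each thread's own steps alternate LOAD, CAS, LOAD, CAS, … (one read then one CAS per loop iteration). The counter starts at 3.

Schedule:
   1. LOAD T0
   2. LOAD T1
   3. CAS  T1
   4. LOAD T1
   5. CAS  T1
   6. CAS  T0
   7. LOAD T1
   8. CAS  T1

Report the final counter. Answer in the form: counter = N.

T0 LOAD — after: cnt=3, r=3 — load
T1 LOAD — after: cnt=3, r=3 — load
T1 CAS — after: cnt=4, r=3 — ok
T1 LOAD — after: cnt=4, r=4 — load
T1 CAS — after: cnt=5, r=4 — ok
T0 CAS — after: cnt=5, r=3 — retry
T1 LOAD — after: cnt=5, r=5 — load
T1 CAS — after: cnt=6, r=5 — ok

counter = 6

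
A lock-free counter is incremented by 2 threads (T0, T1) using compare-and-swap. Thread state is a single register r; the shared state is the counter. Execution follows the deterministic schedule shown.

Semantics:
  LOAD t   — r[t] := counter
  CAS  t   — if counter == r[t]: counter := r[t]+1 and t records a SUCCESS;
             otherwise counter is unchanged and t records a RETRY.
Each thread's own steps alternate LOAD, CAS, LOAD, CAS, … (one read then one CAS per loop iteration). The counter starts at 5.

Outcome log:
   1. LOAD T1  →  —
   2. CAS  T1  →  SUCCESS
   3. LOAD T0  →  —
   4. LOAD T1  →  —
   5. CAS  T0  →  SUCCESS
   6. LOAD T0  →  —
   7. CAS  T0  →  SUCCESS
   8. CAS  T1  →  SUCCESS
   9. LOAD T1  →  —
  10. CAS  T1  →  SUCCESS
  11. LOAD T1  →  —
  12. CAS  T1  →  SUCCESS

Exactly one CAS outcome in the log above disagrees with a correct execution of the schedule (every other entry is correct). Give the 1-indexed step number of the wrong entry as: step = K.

Re-executing:
T1 LOAD — after: cnt=5, r=5 — load
T1 CAS — after: cnt=6, r=5 — ok
T0 LOAD — after: cnt=6, r=6 — load
T1 LOAD — after: cnt=6, r=6 — load
T0 CAS — after: cnt=7, r=6 — ok
T0 LOAD — after: cnt=7, r=7 — load
T0 CAS — after: cnt=8, r=7 — ok
T1 CAS — after: cnt=8, r=6 — retry
T1 LOAD — after: cnt=8, r=8 — load
T1 CAS — after: cnt=9, r=8 — ok
T1 LOAD — after: cnt=9, r=9 — load
T1 CAS — after: cnt=10, r=9 — ok
Log disagrees first at step 8.

step = 8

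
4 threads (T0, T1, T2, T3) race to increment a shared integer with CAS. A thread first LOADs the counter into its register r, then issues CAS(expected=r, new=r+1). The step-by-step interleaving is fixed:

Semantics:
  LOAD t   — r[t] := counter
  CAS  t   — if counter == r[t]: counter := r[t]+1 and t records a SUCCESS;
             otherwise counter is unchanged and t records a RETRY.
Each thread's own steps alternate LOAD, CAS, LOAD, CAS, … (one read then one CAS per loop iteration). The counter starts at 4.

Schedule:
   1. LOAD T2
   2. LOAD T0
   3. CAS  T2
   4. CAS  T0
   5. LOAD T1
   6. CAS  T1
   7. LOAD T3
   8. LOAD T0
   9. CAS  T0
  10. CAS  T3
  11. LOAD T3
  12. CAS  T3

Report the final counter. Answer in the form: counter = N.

T2 LOAD — after: cnt=4, r=4 — load
T0 LOAD — after: cnt=4, r=4 — load
T2 CAS — after: cnt=5, r=4 — ok
T0 CAS — after: cnt=5, r=4 — retry
T1 LOAD — after: cnt=5, r=5 — load
T1 CAS — after: cnt=6, r=5 — ok
T3 LOAD — after: cnt=6, r=6 — load
T0 LOAD — after: cnt=6, r=6 — load
T0 CAS — after: cnt=7, r=6 — ok
T3 CAS — after: cnt=7, r=6 — retry
T3 LOAD — after: cnt=7, r=7 — load
T3 CAS — after: cnt=8, r=7 — ok

counter = 8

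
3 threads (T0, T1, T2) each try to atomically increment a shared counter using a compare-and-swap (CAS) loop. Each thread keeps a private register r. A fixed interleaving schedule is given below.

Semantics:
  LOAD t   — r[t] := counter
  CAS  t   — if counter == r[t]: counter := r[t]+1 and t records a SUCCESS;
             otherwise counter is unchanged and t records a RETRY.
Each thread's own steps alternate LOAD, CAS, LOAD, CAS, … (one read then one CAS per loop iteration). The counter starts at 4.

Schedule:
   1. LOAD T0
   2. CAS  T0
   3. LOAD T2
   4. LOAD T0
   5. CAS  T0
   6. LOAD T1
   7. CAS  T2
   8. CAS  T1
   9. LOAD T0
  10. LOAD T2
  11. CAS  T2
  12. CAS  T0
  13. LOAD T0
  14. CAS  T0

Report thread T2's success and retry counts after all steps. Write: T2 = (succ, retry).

   1) LOAD T0:  M=4  r_T0=4
   2) CAS  T0:  M=5  r_T0=4 ✓
   3) LOAD T2:  M=5  r_T2=5
   4) LOAD T0:  M=5  r_T0=5
   5) CAS  T0:  M=6  r_T0=5 ✓
   6) LOAD T1:  M=6  r_T1=6
   7) CAS  T2:  M=6  r_T2=5 ✗
   8) CAS  T1:  M=7  r_T1=6 ✓
   9) LOAD T0:  M=7  r_T0=7
  10) LOAD T2:  M=7  r_T2=7
  11) CAS  T2:  M=8  r_T2=7 ✓
  12) CAS  T0:  M=8  r_T0=7 ✗
  13) LOAD T0:  M=8  r_T0=8
  14) CAS  T0:  M=9  r_T0=8 ✓

T2 = (1, 1)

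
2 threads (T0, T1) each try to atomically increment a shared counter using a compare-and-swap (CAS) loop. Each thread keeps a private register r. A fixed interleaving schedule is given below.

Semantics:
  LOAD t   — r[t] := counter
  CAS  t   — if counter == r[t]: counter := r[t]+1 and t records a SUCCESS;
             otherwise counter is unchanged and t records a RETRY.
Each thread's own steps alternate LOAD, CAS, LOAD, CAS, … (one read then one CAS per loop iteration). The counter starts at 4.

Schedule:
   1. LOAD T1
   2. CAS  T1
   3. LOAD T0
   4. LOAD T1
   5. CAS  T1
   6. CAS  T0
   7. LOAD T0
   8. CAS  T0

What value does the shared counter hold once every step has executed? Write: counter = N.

counter = 7

[1] T1.load  rd  (counter 4, T1.r 4)
[2] T1.cas  hit  (counter 5, T1.r 4)
[3] T0.load  rd  (counter 5, T0.r 5)
[4] T1.load  rd  (counter 5, T1.r 5)
[5] T1.cas  hit  (counter 6, T1.r 5)
[6] T0.cas  miss  (counter 6, T0.r 5)
[7] T0.load  rd  (counter 6, T0.r 6)
[8] T0.cas  hit  (counter 7, T0.r 6)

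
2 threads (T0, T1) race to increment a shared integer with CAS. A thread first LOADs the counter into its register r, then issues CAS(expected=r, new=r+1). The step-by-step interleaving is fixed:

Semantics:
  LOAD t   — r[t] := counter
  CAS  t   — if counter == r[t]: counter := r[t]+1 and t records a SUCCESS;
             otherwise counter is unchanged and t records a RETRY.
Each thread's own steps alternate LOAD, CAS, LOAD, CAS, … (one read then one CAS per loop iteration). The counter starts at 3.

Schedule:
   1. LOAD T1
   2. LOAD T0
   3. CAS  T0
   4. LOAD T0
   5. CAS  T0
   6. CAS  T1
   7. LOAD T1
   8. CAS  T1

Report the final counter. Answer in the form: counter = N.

counter = 6

#1 T1 reads 3
#2 T0 reads 3
#3 T0 CAS(3→4) writes; counter now 4
#4 T0 reads 4
#5 T0 CAS(4→5) writes; counter now 5
#6 T1 CAS(3→4) fails; counter now 5
#7 T1 reads 5
#8 T1 CAS(5→6) writes; counter now 6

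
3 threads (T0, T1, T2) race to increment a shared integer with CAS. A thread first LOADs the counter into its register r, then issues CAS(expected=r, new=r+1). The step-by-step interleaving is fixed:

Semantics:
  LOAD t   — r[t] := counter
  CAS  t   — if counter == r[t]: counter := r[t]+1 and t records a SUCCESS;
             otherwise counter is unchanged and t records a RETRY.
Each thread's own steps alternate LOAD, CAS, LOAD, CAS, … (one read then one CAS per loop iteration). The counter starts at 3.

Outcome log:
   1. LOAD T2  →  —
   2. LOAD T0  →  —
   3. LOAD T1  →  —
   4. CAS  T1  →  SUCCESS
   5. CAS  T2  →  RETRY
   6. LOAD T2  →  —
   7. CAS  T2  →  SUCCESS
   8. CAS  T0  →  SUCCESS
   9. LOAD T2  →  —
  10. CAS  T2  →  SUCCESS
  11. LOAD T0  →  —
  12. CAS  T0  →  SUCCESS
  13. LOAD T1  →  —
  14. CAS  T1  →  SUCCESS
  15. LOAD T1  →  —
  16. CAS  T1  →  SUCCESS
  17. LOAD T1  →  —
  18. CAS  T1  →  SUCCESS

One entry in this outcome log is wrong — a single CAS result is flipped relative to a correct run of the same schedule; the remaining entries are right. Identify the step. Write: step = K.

Reference trace:
1. LOAD T2 → mem=3 r[T2]=3 [LOAD]
2. LOAD T0 → mem=3 r[T0]=3 [LOAD]
3. LOAD T1 → mem=3 r[T1]=3 [LOAD]
4. CAS T1 → mem=4 r[T1]=3 [OK]
5. CAS T2 → mem=4 r[T2]=3 [RETRY]
6. LOAD T2 → mem=4 r[T2]=4 [LOAD]
7. CAS T2 → mem=5 r[T2]=4 [OK]
8. CAS T0 → mem=5 r[T0]=3 [RETRY]
9. LOAD T2 → mem=5 r[T2]=5 [LOAD]
10. CAS T2 → mem=6 r[T2]=5 [OK]
11. LOAD T0 → mem=6 r[T0]=6 [LOAD]
12. CAS T0 → mem=7 r[T0]=6 [OK]
13. LOAD T1 → mem=7 r[T1]=7 [LOAD]
14. CAS T1 → mem=8 r[T1]=7 [OK]
15. LOAD T1 → mem=8 r[T1]=8 [LOAD]
16. CAS T1 → mem=9 r[T1]=8 [OK]
17. LOAD T1 → mem=9 r[T1]=9 [LOAD]
18. CAS T1 → mem=10 r[T1]=9 [OK]
Mismatch at 8.

step = 8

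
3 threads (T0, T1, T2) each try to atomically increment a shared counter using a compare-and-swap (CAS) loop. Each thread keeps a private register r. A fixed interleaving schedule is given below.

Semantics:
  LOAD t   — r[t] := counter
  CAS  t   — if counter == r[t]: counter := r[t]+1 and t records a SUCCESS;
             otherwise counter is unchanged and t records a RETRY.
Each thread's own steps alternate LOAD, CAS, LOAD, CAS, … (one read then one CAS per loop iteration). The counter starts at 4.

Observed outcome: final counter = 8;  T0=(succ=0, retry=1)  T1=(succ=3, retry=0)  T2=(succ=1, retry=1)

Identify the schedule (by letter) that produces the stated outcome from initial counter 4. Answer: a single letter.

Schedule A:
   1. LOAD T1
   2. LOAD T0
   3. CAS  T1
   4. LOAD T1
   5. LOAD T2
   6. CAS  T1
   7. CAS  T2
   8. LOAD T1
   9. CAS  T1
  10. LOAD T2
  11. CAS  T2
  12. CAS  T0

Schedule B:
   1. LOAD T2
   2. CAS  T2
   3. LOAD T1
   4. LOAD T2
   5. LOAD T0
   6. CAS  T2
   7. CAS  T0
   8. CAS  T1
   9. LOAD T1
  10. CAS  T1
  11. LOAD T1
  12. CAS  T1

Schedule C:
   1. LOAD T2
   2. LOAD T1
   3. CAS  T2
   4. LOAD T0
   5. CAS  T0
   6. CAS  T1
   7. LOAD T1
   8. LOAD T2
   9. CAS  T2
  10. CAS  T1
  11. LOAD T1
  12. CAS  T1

Run A:
1. LOAD T1 → mem=4 r[T1]=4 [LOAD]
2. LOAD T0 → mem=4 r[T0]=4 [LOAD]
3. CAS T1 → mem=5 r[T1]=4 [OK]
4. LOAD T1 → mem=5 r[T1]=5 [LOAD]
5. LOAD T2 → mem=5 r[T2]=5 [LOAD]
6. CAS T1 → mem=6 r[T1]=5 [OK]
7. CAS T2 → mem=6 r[T2]=5 [RETRY]
8. LOAD T1 → mem=6 r[T1]=6 [LOAD]
9. CAS T1 → mem=7 r[T1]=6 [OK]
10. LOAD T2 → mem=7 r[T2]=7 [LOAD]
11. CAS T2 → mem=8 r[T2]=7 [OK]
12. CAS T0 → mem=8 r[T0]=4 [RETRY]

A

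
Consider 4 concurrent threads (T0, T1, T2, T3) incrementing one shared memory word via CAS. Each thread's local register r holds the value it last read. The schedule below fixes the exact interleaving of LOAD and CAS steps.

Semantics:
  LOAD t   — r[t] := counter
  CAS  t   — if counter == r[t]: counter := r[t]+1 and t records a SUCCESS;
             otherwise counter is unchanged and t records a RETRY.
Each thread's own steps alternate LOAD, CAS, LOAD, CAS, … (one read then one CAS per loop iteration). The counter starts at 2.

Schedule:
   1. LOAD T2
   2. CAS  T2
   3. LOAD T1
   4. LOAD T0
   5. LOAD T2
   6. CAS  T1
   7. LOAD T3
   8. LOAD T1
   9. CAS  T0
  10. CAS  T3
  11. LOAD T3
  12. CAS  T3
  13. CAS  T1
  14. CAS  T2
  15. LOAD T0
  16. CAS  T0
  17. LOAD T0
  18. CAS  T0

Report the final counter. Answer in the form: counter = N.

[1] T2.load  rd  (counter 2, T2.r 2)
[2] T2.cas  hit  (counter 3, T2.r 2)
[3] T1.load  rd  (counter 3, T1.r 3)
[4] T0.load  rd  (counter 3, T0.r 3)
[5] T2.load  rd  (counter 3, T2.r 3)
[6] T1.cas  hit  (counter 4, T1.r 3)
[7] T3.load  rd  (counter 4, T3.r 4)
[8] T1.load  rd  (counter 4, T1.r 4)
[9] T0.cas  miss  (counter 4, T0.r 3)
[10] T3.cas  hit  (counter 5, T3.r 4)
[11] T3.load  rd  (counter 5, T3.r 5)
[12] T3.cas  hit  (counter 6, T3.r 5)
[13] T1.cas  miss  (counter 6, T1.r 4)
[14] T2.cas  miss  (counter 6, T2.r 3)
[15] T0.load  rd  (counter 6, T0.r 6)
[16] T0.cas  hit  (counter 7, T0.r 6)
[17] T0.load  rd  (counter 7, T0.r 7)
[18] T0.cas  hit  (counter 8, T0.r 7)

counter = 8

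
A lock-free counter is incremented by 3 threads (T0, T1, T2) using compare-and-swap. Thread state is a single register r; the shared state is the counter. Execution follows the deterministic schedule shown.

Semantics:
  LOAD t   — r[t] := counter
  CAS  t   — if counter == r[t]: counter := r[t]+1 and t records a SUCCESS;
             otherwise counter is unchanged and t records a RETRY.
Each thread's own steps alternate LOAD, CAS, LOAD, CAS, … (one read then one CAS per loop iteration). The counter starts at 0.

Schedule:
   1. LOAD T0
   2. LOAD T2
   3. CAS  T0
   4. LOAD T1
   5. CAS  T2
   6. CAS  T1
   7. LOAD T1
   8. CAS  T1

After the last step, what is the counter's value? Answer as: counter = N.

counter = 3

1. LOAD T0 → mem=0 r[T0]=0 [LOAD]
2. LOAD T2 → mem=0 r[T2]=0 [LOAD]
3. CAS T0 → mem=1 r[T0]=0 [OK]
4. LOAD T1 → mem=1 r[T1]=1 [LOAD]
5. CAS T2 → mem=1 r[T2]=0 [RETRY]
6. CAS T1 → mem=2 r[T1]=1 [OK]
7. LOAD T1 → mem=2 r[T1]=2 [LOAD]
8. CAS T1 → mem=3 r[T1]=2 [OK]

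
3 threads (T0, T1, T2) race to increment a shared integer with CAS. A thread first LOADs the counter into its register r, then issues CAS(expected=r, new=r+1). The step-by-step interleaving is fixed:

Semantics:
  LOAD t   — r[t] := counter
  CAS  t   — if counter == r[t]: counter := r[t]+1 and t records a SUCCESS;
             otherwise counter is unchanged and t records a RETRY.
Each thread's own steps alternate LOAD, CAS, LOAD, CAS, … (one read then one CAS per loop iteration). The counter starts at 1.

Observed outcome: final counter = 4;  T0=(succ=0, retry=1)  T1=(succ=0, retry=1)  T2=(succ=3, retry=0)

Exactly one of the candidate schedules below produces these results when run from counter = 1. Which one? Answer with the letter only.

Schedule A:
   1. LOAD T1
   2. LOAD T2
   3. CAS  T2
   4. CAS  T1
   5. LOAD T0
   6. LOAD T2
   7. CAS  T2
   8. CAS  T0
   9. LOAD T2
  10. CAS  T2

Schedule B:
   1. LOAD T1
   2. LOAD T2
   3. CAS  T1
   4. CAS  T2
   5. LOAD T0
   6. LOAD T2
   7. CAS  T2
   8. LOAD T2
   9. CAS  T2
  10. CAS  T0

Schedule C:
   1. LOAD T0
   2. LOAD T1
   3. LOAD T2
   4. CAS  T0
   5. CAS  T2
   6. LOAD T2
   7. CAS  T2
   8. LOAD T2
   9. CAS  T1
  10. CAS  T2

A

Tracing schedule A:
T1 LOAD — after: cnt=1, r=1 — load
T2 LOAD — after: cnt=1, r=1 — load
T2 CAS — after: cnt=2, r=1 — ok
T1 CAS — after: cnt=2, r=1 — retry
T0 LOAD — after: cnt=2, r=2 — load
T2 LOAD — after: cnt=2, r=2 — load
T2 CAS — after: cnt=3, r=2 — ok
T0 CAS — after: cnt=3, r=2 — retry
T2 LOAD — after: cnt=3, r=3 — load
T2 CAS — after: cnt=4, r=3 — ok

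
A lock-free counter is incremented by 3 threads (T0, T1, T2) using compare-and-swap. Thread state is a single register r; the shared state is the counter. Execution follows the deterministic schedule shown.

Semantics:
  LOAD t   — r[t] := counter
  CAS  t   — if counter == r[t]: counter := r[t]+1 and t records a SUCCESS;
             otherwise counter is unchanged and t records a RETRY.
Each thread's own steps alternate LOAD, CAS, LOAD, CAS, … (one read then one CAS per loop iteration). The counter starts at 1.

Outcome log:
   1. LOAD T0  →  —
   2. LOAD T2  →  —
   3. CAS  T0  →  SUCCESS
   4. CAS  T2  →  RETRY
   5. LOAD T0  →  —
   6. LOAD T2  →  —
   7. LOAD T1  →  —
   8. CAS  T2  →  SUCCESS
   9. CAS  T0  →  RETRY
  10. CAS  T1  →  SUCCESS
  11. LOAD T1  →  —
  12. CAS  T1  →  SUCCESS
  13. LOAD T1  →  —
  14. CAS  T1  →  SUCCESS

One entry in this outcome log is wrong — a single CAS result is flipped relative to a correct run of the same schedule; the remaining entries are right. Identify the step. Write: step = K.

step = 10

Correct run:
T0 LOAD — after: cnt=1, r=1 — load
T2 LOAD — after: cnt=1, r=1 — load
T0 CAS — after: cnt=2, r=1 — ok
T2 CAS — after: cnt=2, r=1 — retry
T0 LOAD — after: cnt=2, r=2 — load
T2 LOAD — after: cnt=2, r=2 — load
T1 LOAD — after: cnt=2, r=2 — load
T2 CAS — after: cnt=3, r=2 — ok
T0 CAS — after: cnt=3, r=2 — retry
T1 CAS — after: cnt=3, r=2 — retry
T1 LOAD — after: cnt=3, r=3 — load
T1 CAS — after: cnt=4, r=3 — ok
T1 LOAD — after: cnt=4, r=4 — load
T1 CAS — after: cnt=5, r=4 — ok
Mismatch at 10.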